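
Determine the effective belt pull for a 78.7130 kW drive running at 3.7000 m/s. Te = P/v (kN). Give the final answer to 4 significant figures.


Te = P / v = 78.7130 / 3.7000
Te = 21.27 kN


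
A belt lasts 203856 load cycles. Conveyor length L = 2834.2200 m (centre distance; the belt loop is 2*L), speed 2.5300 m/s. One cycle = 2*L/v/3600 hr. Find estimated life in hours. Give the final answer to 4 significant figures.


cycle_time = 2 * 2834.2200 / 2.5300 / 3600 = 0.622358 hr
life = 203856 * 0.622358 = 126900 hours


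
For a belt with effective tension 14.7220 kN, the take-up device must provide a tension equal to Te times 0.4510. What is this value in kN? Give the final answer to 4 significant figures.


T_tu = 14.7220 * 0.4510
T_tu = 6.640 kN


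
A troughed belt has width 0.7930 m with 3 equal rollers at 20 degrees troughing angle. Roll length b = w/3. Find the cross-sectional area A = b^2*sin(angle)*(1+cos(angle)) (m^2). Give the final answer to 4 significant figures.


b = 0.7930/3 = 0.264333 m
A = 0.264333^2 * sin(20 deg) * (1 + cos(20 deg))
A = 0.04635 m^2


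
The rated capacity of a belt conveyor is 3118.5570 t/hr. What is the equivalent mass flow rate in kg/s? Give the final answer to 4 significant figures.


m_dot = 3118.5570 * 1000 / 3600
m_dot = 866.3 kg/s


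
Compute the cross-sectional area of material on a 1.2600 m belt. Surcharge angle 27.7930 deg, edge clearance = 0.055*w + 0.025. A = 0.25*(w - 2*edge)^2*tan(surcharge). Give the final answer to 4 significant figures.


edge = 0.055*1.2600 + 0.025 = 0.0943 m
ew = 1.2600 - 2*0.0943 = 1.0714 m
A = 0.25 * 1.0714^2 * tan(27.7930 deg)
A = 0.1513 m^2


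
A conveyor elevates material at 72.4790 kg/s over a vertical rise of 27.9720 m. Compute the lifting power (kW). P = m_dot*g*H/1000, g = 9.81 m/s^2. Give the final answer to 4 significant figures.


P = 72.4790 * 9.81 * 27.9720 / 1000
P = 19.89 kW


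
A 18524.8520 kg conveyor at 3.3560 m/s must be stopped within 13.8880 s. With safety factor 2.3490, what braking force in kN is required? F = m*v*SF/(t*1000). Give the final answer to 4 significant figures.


F = 18524.8520 * 3.3560 / 13.8880 * 2.3490 / 1000
F = 10.52 kN


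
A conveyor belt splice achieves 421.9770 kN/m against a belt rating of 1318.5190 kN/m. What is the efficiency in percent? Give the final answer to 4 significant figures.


Eff = 421.9770 / 1318.5190 * 100
Eff = 32.00 %


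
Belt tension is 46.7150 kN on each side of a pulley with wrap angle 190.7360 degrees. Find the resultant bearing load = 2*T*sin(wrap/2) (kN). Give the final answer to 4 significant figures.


F = 2 * 46.7150 * sin(190.7360/2 deg)
F = 93.02 kN


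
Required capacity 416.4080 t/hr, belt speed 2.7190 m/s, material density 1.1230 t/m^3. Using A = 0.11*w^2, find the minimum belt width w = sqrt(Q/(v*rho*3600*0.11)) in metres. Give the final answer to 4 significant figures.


A_req = 416.4080 / (2.7190 * 1.1230 * 3600) = 0.0378815 m^2
w = sqrt(0.0378815 / 0.11)
w = 0.5868 m


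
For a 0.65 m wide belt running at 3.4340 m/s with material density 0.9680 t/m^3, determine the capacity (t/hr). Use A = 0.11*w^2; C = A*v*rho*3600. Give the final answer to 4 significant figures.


A = 0.11 * 0.65^2 = 0.046475 m^2
C = 0.046475 * 3.4340 * 0.9680 * 3600
C = 556.2 t/hr


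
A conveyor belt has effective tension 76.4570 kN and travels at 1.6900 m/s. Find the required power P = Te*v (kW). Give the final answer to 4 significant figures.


P = Te * v = 76.4570 * 1.6900
P = 129.2 kW


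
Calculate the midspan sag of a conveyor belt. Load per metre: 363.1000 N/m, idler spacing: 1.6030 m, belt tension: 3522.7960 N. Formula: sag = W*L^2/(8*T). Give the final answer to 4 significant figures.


sag = 363.1000 * 1.6030^2 / (8 * 3522.7960)
sag = 0.03311 m


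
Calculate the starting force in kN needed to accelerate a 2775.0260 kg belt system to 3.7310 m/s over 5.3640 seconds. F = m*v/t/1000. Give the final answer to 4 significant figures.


F = 2775.0260 * 3.7310 / 5.3640 / 1000
F = 1.930 kN


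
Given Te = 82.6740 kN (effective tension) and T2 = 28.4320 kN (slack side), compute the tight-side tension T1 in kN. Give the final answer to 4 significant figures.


T1 = Te + T2 = 82.6740 + 28.4320
T1 = 111.1 kN


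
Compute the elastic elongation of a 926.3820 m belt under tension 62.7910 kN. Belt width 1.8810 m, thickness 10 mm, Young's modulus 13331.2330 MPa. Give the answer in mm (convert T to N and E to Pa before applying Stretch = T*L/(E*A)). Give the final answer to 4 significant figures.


A = 1.8810 * 0.01 = 0.01881 m^2
Stretch = 62.7910*1000 * 926.3820 / (13331.2330e6 * 0.01881) * 1000
Stretch = 232.0 mm


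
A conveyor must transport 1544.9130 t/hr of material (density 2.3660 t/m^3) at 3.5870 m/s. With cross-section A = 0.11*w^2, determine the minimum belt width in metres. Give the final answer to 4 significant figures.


A_req = 1544.9130 / (3.5870 * 2.3660 * 3600) = 0.0505656 m^2
w = sqrt(0.0505656 / 0.11)
w = 0.6780 m


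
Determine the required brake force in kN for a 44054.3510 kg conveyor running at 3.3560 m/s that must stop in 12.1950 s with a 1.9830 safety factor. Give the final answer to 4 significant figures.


F = 44054.3510 * 3.3560 / 12.1950 * 1.9830 / 1000
F = 24.04 kN


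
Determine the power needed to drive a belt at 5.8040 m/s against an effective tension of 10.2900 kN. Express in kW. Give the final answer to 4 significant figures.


P = Te * v = 10.2900 * 5.8040
P = 59.72 kW


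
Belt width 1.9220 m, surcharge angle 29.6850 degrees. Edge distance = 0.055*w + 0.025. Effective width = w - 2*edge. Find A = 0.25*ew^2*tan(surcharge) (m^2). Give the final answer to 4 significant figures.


edge = 0.055*1.9220 + 0.025 = 0.13071 m
ew = 1.9220 - 2*0.13071 = 1.66058 m
A = 0.25 * 1.66058^2 * tan(29.6850 deg)
A = 0.3930 m^2


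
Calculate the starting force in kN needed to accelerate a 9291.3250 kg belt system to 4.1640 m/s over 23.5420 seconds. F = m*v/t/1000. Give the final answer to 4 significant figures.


F = 9291.3250 * 4.1640 / 23.5420 / 1000
F = 1.643 kN


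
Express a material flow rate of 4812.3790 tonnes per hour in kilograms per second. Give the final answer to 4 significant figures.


m_dot = 4812.3790 * 1000 / 3600
m_dot = 1337 kg/s


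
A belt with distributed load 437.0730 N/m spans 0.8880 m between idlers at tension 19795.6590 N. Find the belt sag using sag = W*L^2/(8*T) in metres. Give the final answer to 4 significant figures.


sag = 437.0730 * 0.8880^2 / (8 * 19795.6590)
sag = 0.002176 m


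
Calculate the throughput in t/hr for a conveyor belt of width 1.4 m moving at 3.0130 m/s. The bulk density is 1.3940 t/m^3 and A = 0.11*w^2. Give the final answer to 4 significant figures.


A = 0.11 * 1.4^2 = 0.2156 m^2
C = 0.2156 * 3.0130 * 1.3940 * 3600
C = 3260 t/hr


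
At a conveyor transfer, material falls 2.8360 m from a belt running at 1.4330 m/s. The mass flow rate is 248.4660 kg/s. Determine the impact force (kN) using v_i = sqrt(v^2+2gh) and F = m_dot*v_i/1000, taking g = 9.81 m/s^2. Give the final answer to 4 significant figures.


v_i = sqrt(1.4330^2 + 2*9.81*2.8360) = 7.59578 m/s
F = 248.4660 * 7.59578 / 1000
F = 1.887 kN


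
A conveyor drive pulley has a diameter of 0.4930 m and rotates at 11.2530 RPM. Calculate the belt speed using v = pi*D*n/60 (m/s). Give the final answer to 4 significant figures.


v = pi * 0.4930 * 11.2530 / 60
v = 0.2905 m/s


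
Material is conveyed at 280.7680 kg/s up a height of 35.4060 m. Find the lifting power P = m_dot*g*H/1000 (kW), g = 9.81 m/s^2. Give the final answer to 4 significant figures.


P = 280.7680 * 9.81 * 35.4060 / 1000
P = 97.52 kW


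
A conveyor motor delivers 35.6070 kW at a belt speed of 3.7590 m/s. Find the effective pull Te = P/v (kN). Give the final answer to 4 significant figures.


Te = P / v = 35.6070 / 3.7590
Te = 9.472 kN


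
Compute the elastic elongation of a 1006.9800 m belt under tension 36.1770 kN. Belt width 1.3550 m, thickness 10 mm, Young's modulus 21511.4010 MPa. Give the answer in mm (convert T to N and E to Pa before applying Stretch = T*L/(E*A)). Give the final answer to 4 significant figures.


A = 1.3550 * 0.01 = 0.01355 m^2
Stretch = 36.1770*1000 * 1006.9800 / (21511.4010e6 * 0.01355) * 1000
Stretch = 125.0 mm


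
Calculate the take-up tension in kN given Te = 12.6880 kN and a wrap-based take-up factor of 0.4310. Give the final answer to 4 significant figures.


T_tu = 12.6880 * 0.4310
T_tu = 5.469 kN


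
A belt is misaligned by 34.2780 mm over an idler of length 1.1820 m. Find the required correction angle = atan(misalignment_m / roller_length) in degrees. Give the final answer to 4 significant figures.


misalign_m = 34.2780 / 1000 = 0.034278 m
angle = atan(0.034278 / 1.1820)
angle = 1.661 deg


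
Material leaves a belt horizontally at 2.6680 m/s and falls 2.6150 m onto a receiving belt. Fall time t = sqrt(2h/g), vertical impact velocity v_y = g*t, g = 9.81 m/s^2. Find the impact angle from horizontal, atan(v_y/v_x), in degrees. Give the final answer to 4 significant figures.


t = sqrt(2*2.6150/9.81) = 0.730157 s
v_y = 9.81 * 0.730157 = 7.16284 m/s
angle = atan(7.16284 / 2.6680) = 69.57 deg


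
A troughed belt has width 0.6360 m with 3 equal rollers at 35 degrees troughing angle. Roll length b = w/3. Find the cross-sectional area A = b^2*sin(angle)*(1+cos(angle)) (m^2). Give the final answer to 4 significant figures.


b = 0.6360/3 = 0.212 m
A = 0.212^2 * sin(35 deg) * (1 + cos(35 deg))
A = 0.04690 m^2


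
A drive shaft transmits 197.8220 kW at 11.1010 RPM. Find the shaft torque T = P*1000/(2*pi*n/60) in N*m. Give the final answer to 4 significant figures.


omega = 2*pi*11.1010/60 = 1.16249 rad/s
T = 197.8220*1000 / 1.16249
T = 170200 N*m


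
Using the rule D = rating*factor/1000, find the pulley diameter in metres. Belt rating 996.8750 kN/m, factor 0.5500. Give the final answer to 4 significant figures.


D = 996.8750 * 0.5500 / 1000
D = 0.5483 m


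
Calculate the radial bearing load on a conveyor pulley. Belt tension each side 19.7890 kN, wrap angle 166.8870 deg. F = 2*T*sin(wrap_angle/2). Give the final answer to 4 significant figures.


F = 2 * 19.7890 * sin(166.8870/2 deg)
F = 39.32 kN


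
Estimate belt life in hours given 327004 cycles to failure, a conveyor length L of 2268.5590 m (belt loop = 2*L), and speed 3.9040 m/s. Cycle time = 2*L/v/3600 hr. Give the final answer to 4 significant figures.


cycle_time = 2 * 2268.5590 / 3.9040 / 3600 = 0.322825 hr
life = 327004 * 0.322825 = 105600 hours


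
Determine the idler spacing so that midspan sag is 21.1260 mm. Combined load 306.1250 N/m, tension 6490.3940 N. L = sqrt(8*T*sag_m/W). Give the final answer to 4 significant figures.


sag = 21.1260/1000 = 0.021126 m
L = sqrt(8 * 6490.3940 * 0.021126 / 306.1250)
L = 1.893 m


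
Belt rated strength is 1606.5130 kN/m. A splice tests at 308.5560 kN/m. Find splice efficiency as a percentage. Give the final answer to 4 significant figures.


Eff = 308.5560 / 1606.5130 * 100
Eff = 19.21 %


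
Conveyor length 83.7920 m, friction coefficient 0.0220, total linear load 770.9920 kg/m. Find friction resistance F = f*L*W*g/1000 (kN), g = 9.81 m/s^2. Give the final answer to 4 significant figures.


F = 0.0220 * 83.7920 * 770.9920 * 9.81 / 1000
F = 13.94 kN


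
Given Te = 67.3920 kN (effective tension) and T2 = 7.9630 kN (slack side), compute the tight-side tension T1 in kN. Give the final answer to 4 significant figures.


T1 = Te + T2 = 67.3920 + 7.9630
T1 = 75.35 kN


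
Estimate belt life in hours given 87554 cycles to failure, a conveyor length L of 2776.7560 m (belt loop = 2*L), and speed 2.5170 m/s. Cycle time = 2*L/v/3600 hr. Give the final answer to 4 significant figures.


cycle_time = 2 * 2776.7560 / 2.5170 / 3600 = 0.612889 hr
life = 87554 * 0.612889 = 53660 hours


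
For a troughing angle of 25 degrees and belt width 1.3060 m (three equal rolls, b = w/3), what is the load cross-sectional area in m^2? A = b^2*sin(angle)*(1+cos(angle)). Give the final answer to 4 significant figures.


b = 1.3060/3 = 0.435333 m
A = 0.435333^2 * sin(25 deg) * (1 + cos(25 deg))
A = 0.1527 m^2


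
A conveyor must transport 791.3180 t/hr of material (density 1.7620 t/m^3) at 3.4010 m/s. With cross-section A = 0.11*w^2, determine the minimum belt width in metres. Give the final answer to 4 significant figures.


A_req = 791.3180 / (3.4010 * 1.7620 * 3600) = 0.0366806 m^2
w = sqrt(0.0366806 / 0.11)
w = 0.5775 m


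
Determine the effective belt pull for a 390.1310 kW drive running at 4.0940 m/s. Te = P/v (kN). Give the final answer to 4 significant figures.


Te = P / v = 390.1310 / 4.0940
Te = 95.29 kN


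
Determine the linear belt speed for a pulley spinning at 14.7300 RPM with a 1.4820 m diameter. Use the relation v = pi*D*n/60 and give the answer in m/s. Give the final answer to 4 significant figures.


v = pi * 1.4820 * 14.7300 / 60
v = 1.143 m/s


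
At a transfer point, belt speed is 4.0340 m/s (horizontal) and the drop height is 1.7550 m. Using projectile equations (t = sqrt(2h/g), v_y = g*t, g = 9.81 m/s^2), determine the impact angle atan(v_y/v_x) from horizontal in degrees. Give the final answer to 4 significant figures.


t = sqrt(2*1.7550/9.81) = 0.598162 s
v_y = 9.81 * 0.598162 = 5.86797 m/s
angle = atan(5.86797 / 4.0340) = 55.49 deg


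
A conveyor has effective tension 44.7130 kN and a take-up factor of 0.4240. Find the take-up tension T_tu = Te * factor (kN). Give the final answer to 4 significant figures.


T_tu = 44.7130 * 0.4240
T_tu = 18.96 kN


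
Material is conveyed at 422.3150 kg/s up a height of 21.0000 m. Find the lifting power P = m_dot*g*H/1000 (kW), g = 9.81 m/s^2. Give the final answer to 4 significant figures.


P = 422.3150 * 9.81 * 21.0000 / 1000
P = 87.00 kW


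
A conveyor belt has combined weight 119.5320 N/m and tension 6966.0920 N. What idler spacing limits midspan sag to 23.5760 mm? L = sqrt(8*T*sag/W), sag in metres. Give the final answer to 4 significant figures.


sag = 23.5760/1000 = 0.023576 m
L = sqrt(8 * 6966.0920 * 0.023576 / 119.5320)
L = 3.315 m


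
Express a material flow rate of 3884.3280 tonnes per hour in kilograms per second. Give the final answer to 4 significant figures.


m_dot = 3884.3280 * 1000 / 3600
m_dot = 1079 kg/s


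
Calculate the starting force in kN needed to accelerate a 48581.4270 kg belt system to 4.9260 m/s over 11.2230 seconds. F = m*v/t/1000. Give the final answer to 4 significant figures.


F = 48581.4270 * 4.9260 / 11.2230 / 1000
F = 21.32 kN


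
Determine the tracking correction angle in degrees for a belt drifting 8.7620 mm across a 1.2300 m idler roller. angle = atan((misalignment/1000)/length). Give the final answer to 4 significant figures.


misalign_m = 8.7620 / 1000 = 0.008762 m
angle = atan(0.008762 / 1.2300)
angle = 0.4081 deg


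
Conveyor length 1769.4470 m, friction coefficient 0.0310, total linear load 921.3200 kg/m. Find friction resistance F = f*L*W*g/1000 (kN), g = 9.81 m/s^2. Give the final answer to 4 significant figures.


F = 0.0310 * 1769.4470 * 921.3200 * 9.81 / 1000
F = 495.8 kN


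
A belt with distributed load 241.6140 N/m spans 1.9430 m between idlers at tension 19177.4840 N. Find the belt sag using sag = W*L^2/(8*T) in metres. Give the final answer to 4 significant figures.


sag = 241.6140 * 1.9430^2 / (8 * 19177.4840)
sag = 0.005945 m


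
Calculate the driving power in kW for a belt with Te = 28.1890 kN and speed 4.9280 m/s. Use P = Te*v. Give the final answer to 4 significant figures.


P = Te * v = 28.1890 * 4.9280
P = 138.9 kW


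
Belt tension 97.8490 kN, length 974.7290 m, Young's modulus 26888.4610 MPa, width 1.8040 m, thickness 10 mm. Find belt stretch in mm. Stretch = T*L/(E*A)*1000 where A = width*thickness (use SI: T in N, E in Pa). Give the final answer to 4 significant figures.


A = 1.8040 * 0.01 = 0.01804 m^2
Stretch = 97.8490*1000 * 974.7290 / (26888.4610e6 * 0.01804) * 1000
Stretch = 196.6 mm


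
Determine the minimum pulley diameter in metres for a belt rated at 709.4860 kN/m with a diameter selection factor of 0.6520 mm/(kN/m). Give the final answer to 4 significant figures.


D = 709.4860 * 0.6520 / 1000
D = 0.4626 m


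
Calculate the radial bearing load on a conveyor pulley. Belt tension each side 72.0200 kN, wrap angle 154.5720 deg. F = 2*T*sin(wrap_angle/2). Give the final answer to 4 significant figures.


F = 2 * 72.0200 * sin(154.5720/2 deg)
F = 140.5 kN


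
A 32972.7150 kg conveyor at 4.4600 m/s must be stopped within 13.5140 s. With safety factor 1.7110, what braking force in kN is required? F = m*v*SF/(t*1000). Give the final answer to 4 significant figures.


F = 32972.7150 * 4.4600 / 13.5140 * 1.7110 / 1000
F = 18.62 kN


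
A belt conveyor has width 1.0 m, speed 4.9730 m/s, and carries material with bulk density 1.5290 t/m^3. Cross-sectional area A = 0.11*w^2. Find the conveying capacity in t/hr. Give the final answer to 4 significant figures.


A = 0.11 * 1.0^2 = 0.11 m^2
C = 0.11 * 4.9730 * 1.5290 * 3600
C = 3011 t/hr


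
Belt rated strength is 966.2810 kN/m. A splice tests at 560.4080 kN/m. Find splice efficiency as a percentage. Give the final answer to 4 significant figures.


Eff = 560.4080 / 966.2810 * 100
Eff = 58.00 %


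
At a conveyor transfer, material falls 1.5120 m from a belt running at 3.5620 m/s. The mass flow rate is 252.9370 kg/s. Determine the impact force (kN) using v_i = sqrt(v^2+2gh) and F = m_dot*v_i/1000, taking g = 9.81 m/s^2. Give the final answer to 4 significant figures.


v_i = sqrt(3.5620^2 + 2*9.81*1.5120) = 6.50794 m/s
F = 252.9370 * 6.50794 / 1000
F = 1.646 kN


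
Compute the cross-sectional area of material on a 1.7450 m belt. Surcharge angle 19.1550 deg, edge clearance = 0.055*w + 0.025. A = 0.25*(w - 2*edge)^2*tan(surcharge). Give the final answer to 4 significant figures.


edge = 0.055*1.7450 + 0.025 = 0.120975 m
ew = 1.7450 - 2*0.120975 = 1.50305 m
A = 0.25 * 1.50305^2 * tan(19.1550 deg)
A = 0.1962 m^2


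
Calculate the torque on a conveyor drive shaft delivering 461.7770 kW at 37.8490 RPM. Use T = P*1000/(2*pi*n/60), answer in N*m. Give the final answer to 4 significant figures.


omega = 2*pi*37.8490/60 = 3.96354 rad/s
T = 461.7770*1000 / 3.96354
T = 116500 N*m


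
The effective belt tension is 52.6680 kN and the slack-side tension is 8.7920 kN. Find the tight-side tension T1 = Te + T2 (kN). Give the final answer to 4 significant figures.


T1 = Te + T2 = 52.6680 + 8.7920
T1 = 61.46 kN


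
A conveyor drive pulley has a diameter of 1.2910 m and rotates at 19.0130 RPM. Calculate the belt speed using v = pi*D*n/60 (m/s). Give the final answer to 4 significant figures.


v = pi * 1.2910 * 19.0130 / 60
v = 1.285 m/s


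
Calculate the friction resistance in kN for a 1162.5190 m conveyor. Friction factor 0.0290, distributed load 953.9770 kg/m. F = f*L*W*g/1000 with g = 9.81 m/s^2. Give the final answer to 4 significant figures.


F = 0.0290 * 1162.5190 * 953.9770 * 9.81 / 1000
F = 315.5 kN


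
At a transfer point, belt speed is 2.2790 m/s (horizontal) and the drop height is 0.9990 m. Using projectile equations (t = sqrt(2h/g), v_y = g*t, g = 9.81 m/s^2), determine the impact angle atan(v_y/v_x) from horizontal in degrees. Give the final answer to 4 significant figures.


t = sqrt(2*0.9990/9.81) = 0.451298 s
v_y = 9.81 * 0.451298 = 4.42723 m/s
angle = atan(4.42723 / 2.2790) = 62.76 deg


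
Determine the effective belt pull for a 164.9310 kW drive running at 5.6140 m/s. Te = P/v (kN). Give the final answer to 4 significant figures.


Te = P / v = 164.9310 / 5.6140
Te = 29.38 kN


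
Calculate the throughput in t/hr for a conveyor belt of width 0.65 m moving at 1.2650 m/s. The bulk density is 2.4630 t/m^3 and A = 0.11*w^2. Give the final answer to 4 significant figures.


A = 0.11 * 0.65^2 = 0.046475 m^2
C = 0.046475 * 1.2650 * 2.4630 * 3600
C = 521.3 t/hr


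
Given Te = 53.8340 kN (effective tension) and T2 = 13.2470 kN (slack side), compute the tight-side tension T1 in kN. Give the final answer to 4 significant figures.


T1 = Te + T2 = 53.8340 + 13.2470
T1 = 67.08 kN


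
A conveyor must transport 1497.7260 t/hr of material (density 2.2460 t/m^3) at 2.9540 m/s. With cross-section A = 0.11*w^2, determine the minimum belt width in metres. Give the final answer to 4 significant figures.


A_req = 1497.7260 / (2.9540 * 2.2460 * 3600) = 0.0627061 m^2
w = sqrt(0.0627061 / 0.11)
w = 0.7550 m


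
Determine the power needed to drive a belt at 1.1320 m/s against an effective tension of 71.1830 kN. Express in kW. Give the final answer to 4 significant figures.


P = Te * v = 71.1830 * 1.1320
P = 80.58 kW


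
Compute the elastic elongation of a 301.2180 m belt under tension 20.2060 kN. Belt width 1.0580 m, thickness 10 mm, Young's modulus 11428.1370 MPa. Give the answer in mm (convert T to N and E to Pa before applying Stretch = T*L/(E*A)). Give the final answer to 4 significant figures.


A = 1.0580 * 0.01 = 0.01058 m^2
Stretch = 20.2060*1000 * 301.2180 / (11428.1370e6 * 0.01058) * 1000
Stretch = 50.34 mm


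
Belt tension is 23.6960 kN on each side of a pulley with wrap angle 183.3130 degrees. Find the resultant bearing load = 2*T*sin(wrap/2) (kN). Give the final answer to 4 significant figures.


F = 2 * 23.6960 * sin(183.3130/2 deg)
F = 47.37 kN


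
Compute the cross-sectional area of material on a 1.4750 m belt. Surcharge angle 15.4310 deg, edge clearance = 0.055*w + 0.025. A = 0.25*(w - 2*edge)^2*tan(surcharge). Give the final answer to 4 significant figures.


edge = 0.055*1.4750 + 0.025 = 0.106125 m
ew = 1.4750 - 2*0.106125 = 1.26275 m
A = 0.25 * 1.26275^2 * tan(15.4310 deg)
A = 0.1100 m^2


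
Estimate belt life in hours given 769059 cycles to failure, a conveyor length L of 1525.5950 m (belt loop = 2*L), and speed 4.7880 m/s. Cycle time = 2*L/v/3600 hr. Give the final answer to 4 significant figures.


cycle_time = 2 * 1525.5950 / 4.7880 / 3600 = 0.177016 hr
life = 769059 * 0.177016 = 136100 hours


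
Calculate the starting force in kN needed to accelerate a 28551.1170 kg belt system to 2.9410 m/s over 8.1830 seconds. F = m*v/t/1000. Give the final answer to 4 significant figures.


F = 28551.1170 * 2.9410 / 8.1830 / 1000
F = 10.26 kN


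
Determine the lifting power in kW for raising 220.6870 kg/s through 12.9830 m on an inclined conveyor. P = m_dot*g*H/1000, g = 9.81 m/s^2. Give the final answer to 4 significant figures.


P = 220.6870 * 9.81 * 12.9830 / 1000
P = 28.11 kW


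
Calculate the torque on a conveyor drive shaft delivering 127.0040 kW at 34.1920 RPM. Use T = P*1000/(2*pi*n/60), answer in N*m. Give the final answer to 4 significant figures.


omega = 2*pi*34.1920/60 = 3.58058 rad/s
T = 127.0040*1000 / 3.58058
T = 35470 N*m


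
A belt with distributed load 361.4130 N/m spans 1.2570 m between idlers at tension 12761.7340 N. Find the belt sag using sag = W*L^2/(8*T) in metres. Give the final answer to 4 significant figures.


sag = 361.4130 * 1.2570^2 / (8 * 12761.7340)
sag = 0.005593 m


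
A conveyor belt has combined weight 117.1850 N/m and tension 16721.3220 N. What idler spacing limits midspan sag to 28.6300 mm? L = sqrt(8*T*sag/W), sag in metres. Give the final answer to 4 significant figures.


sag = 28.6300/1000 = 0.028630 m
L = sqrt(8 * 16721.3220 * 0.028630 / 117.1850)
L = 5.717 m


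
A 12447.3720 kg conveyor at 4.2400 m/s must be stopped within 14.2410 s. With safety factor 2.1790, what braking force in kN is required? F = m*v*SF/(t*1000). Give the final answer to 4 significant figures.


F = 12447.3720 * 4.2400 / 14.2410 * 2.1790 / 1000
F = 8.075 kN


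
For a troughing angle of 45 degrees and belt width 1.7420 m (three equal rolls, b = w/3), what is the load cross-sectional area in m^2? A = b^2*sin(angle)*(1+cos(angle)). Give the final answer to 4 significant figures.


b = 1.7420/3 = 0.580667 m
A = 0.580667^2 * sin(45 deg) * (1 + cos(45 deg))
A = 0.4070 m^2


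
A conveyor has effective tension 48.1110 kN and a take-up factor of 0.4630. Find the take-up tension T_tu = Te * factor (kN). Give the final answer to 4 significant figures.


T_tu = 48.1110 * 0.4630
T_tu = 22.28 kN


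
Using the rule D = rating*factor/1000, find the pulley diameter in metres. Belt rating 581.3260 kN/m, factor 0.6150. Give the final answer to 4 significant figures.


D = 581.3260 * 0.6150 / 1000
D = 0.3575 m


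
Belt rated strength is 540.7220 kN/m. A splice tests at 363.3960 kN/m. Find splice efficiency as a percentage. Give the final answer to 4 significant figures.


Eff = 363.3960 / 540.7220 * 100
Eff = 67.21 %


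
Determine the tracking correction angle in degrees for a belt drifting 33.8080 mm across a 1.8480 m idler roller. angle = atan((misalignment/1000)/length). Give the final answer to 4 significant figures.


misalign_m = 33.8080 / 1000 = 0.033808 m
angle = atan(0.033808 / 1.8480)
angle = 1.048 deg


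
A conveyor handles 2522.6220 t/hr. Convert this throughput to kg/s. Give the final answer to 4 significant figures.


m_dot = 2522.6220 * 1000 / 3600
m_dot = 700.7 kg/s


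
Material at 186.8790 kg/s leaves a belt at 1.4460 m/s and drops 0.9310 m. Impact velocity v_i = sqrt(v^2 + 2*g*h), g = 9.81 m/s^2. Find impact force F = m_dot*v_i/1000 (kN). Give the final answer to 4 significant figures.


v_i = sqrt(1.4460^2 + 2*9.81*0.9310) = 4.51189 m/s
F = 186.8790 * 4.51189 / 1000
F = 0.8432 kN


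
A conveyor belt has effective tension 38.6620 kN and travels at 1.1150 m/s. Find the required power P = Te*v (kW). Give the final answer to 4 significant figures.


P = Te * v = 38.6620 * 1.1150
P = 43.11 kW


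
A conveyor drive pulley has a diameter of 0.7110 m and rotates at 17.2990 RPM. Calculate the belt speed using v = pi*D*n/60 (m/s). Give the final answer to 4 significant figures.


v = pi * 0.7110 * 17.2990 / 60
v = 0.6440 m/s


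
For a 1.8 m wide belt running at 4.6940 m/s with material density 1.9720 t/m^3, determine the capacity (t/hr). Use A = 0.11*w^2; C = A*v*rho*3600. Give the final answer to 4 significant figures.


A = 0.11 * 1.8^2 = 0.3564 m^2
C = 0.3564 * 4.6940 * 1.9720 * 3600
C = 11880 t/hr


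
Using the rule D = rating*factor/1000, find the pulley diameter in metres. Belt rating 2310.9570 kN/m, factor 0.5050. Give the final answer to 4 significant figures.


D = 2310.9570 * 0.5050 / 1000
D = 1.167 m


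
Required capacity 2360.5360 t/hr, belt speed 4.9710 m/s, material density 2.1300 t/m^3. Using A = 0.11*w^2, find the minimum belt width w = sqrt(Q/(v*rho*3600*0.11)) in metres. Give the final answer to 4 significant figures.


A_req = 2360.5360 / (4.9710 * 2.1300 * 3600) = 0.0619277 m^2
w = sqrt(0.0619277 / 0.11)
w = 0.7503 m


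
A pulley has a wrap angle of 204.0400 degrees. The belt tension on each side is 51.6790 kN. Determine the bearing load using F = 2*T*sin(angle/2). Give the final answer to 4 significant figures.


F = 2 * 51.6790 * sin(204.0400/2 deg)
F = 101.1 kN


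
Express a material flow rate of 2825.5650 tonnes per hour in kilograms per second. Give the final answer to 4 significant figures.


m_dot = 2825.5650 * 1000 / 3600
m_dot = 784.9 kg/s


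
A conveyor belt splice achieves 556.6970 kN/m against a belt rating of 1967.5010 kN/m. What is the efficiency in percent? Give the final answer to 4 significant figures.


Eff = 556.6970 / 1967.5010 * 100
Eff = 28.29 %


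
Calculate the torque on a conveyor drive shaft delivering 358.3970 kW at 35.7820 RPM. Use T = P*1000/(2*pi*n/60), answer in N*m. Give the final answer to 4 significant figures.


omega = 2*pi*35.7820/60 = 3.74708 rad/s
T = 358.3970*1000 / 3.74708
T = 95650 N*m


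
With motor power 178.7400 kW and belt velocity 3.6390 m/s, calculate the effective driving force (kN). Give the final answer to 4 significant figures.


Te = P / v = 178.7400 / 3.6390
Te = 49.12 kN


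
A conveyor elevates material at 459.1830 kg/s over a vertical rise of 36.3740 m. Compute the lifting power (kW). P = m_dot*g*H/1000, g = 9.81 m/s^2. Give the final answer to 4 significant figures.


P = 459.1830 * 9.81 * 36.3740 / 1000
P = 163.8 kW


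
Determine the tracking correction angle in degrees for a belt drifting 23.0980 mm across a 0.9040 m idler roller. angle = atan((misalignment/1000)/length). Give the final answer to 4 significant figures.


misalign_m = 23.0980 / 1000 = 0.023098 m
angle = atan(0.023098 / 0.9040)
angle = 1.464 deg


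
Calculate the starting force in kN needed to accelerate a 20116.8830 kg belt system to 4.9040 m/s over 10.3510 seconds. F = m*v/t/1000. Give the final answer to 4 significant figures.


F = 20116.8830 * 4.9040 / 10.3510 / 1000
F = 9.531 kN


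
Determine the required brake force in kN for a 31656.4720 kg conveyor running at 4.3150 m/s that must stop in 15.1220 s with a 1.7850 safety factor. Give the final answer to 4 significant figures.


F = 31656.4720 * 4.3150 / 15.1220 * 1.7850 / 1000
F = 16.12 kN


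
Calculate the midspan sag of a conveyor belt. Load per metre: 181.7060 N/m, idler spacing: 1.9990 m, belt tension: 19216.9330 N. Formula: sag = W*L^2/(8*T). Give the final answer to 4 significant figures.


sag = 181.7060 * 1.9990^2 / (8 * 19216.9330)
sag = 0.004723 m


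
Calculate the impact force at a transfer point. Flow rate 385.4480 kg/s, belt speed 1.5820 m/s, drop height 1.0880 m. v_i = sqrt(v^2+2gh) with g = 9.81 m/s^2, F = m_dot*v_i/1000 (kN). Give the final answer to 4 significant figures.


v_i = sqrt(1.5820^2 + 2*9.81*1.0880) = 4.88357 m/s
F = 385.4480 * 4.88357 / 1000
F = 1.882 kN


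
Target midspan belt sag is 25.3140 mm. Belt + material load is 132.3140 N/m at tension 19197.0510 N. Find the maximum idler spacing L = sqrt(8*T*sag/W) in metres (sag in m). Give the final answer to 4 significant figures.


sag = 25.3140/1000 = 0.025314 m
L = sqrt(8 * 19197.0510 * 0.025314 / 132.3140)
L = 5.421 m


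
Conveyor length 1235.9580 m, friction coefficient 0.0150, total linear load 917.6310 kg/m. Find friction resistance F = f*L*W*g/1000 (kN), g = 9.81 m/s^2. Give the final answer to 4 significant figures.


F = 0.0150 * 1235.9580 * 917.6310 * 9.81 / 1000
F = 166.9 kN


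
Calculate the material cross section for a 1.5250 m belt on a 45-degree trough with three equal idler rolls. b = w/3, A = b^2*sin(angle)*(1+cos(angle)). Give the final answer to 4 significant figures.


b = 1.5250/3 = 0.508333 m
A = 0.508333^2 * sin(45 deg) * (1 + cos(45 deg))
A = 0.3119 m^2


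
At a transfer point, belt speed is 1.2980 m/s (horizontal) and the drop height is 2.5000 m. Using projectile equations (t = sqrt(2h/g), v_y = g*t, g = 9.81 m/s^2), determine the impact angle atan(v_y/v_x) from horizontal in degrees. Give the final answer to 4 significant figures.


t = sqrt(2*2.5000/9.81) = 0.713922 s
v_y = 9.81 * 0.713922 = 7.00357 m/s
angle = atan(7.00357 / 1.2980) = 79.50 deg


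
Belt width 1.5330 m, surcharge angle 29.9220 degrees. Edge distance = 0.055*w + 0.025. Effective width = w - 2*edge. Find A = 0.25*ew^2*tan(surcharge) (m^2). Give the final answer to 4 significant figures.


edge = 0.055*1.5330 + 0.025 = 0.109315 m
ew = 1.5330 - 2*0.109315 = 1.31437 m
A = 0.25 * 1.31437^2 * tan(29.9220 deg)
A = 0.2486 m^2


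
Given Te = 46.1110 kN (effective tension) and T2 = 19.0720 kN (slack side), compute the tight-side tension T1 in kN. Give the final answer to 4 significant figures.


T1 = Te + T2 = 46.1110 + 19.0720
T1 = 65.18 kN


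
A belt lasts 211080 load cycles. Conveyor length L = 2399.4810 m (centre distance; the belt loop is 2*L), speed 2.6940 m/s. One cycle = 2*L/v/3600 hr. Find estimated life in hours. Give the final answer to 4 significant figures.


cycle_time = 2 * 2399.4810 / 2.6940 / 3600 = 0.49482 hr
life = 211080 * 0.49482 = 104400 hours


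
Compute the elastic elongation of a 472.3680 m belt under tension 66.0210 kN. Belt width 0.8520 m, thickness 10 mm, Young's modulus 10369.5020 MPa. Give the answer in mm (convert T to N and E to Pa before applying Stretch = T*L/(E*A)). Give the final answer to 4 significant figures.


A = 0.8520 * 0.01 = 0.00852 m^2
Stretch = 66.0210*1000 * 472.3680 / (10369.5020e6 * 0.00852) * 1000
Stretch = 353.0 mm


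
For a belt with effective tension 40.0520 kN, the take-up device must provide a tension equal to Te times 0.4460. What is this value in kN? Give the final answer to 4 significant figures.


T_tu = 40.0520 * 0.4460
T_tu = 17.86 kN


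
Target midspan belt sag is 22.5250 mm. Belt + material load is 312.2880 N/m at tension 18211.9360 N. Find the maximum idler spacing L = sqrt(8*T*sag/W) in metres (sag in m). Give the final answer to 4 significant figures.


sag = 22.5250/1000 = 0.022525 m
L = sqrt(8 * 18211.9360 * 0.022525 / 312.2880)
L = 3.242 m


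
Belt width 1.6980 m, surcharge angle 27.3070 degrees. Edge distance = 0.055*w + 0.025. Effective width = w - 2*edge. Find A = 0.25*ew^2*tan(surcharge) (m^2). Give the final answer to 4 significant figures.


edge = 0.055*1.6980 + 0.025 = 0.11839 m
ew = 1.6980 - 2*0.11839 = 1.46122 m
A = 0.25 * 1.46122^2 * tan(27.3070 deg)
A = 0.2756 m^2


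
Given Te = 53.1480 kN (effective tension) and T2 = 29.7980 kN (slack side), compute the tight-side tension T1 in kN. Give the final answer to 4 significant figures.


T1 = Te + T2 = 53.1480 + 29.7980
T1 = 82.95 kN


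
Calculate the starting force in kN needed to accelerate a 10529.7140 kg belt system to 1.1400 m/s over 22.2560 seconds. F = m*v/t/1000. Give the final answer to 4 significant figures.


F = 10529.7140 * 1.1400 / 22.2560 / 1000
F = 0.5394 kN


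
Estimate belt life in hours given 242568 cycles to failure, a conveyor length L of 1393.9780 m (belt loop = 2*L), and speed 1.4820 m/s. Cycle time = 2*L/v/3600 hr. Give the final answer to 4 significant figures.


cycle_time = 2 * 1393.9780 / 1.4820 / 3600 = 0.522559 hr
life = 242568 * 0.522559 = 126800 hours


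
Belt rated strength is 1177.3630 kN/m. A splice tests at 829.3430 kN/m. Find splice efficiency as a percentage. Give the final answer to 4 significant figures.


Eff = 829.3430 / 1177.3630 * 100
Eff = 70.44 %


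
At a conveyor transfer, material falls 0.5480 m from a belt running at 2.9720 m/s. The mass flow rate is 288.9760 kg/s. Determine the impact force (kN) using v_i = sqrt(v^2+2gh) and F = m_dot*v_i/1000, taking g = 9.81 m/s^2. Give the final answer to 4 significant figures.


v_i = sqrt(2.9720^2 + 2*9.81*0.5480) = 4.42544 m/s
F = 288.9760 * 4.42544 / 1000
F = 1.279 kN


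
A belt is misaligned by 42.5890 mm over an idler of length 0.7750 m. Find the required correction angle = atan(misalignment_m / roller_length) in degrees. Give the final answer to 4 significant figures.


misalign_m = 42.5890 / 1000 = 0.042589 m
angle = atan(0.042589 / 0.7750)
angle = 3.145 deg


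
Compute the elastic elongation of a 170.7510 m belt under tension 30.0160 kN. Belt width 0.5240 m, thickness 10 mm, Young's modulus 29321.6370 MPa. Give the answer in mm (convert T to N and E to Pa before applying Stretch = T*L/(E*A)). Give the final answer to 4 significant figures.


A = 0.5240 * 0.01 = 0.00524 m^2
Stretch = 30.0160*1000 * 170.7510 / (29321.6370e6 * 0.00524) * 1000
Stretch = 33.36 mm


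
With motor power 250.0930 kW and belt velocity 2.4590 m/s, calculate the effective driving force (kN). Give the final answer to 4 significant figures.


Te = P / v = 250.0930 / 2.4590
Te = 101.7 kN


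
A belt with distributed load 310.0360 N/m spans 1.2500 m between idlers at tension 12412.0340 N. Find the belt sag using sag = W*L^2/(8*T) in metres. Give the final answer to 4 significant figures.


sag = 310.0360 * 1.2500^2 / (8 * 12412.0340)
sag = 0.004879 m


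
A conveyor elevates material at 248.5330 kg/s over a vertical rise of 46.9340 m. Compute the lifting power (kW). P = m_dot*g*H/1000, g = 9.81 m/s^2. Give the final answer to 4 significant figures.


P = 248.5330 * 9.81 * 46.9340 / 1000
P = 114.4 kW


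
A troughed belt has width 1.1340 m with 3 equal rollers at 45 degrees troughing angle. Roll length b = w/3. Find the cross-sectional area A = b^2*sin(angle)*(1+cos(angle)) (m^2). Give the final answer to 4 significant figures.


b = 1.1340/3 = 0.378 m
A = 0.378^2 * sin(45 deg) * (1 + cos(45 deg))
A = 0.1725 m^2


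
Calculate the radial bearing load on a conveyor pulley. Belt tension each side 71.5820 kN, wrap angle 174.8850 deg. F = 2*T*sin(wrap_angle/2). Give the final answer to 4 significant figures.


F = 2 * 71.5820 * sin(174.8850/2 deg)
F = 143.0 kN


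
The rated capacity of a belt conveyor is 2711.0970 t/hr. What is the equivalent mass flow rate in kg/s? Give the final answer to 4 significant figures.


m_dot = 2711.0970 * 1000 / 3600
m_dot = 753.1 kg/s


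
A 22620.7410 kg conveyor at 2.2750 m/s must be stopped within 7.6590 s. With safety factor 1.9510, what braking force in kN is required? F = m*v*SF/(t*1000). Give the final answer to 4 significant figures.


F = 22620.7410 * 2.2750 / 7.6590 * 1.9510 / 1000
F = 13.11 kN


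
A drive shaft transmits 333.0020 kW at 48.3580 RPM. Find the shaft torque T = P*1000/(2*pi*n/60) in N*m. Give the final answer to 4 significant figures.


omega = 2*pi*48.3580/60 = 5.06404 rad/s
T = 333.0020*1000 / 5.06404
T = 65760 N*m


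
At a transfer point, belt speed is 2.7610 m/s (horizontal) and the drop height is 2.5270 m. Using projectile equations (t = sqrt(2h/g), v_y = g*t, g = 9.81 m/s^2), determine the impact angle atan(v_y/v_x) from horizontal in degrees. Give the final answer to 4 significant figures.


t = sqrt(2*2.5270/9.81) = 0.717766 s
v_y = 9.81 * 0.717766 = 7.04128 m/s
angle = atan(7.04128 / 2.7610) = 68.59 deg


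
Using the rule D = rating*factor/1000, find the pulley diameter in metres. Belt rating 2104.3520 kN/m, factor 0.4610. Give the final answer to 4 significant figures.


D = 2104.3520 * 0.4610 / 1000
D = 0.9701 m


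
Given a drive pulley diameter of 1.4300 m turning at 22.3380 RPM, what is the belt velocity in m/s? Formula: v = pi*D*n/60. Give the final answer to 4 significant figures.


v = pi * 1.4300 * 22.3380 / 60
v = 1.673 m/s


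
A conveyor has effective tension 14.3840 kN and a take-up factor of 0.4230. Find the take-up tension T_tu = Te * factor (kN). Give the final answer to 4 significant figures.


T_tu = 14.3840 * 0.4230
T_tu = 6.084 kN


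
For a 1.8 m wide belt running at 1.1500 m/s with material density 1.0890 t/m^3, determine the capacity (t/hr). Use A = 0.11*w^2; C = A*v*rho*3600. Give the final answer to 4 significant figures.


A = 0.11 * 1.8^2 = 0.3564 m^2
C = 0.3564 * 1.1500 * 1.0890 * 3600
C = 1607 t/hr


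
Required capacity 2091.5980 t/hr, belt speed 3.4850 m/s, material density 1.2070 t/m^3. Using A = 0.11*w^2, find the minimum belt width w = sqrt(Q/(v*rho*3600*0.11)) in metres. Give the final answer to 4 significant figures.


A_req = 2091.5980 / (3.4850 * 1.2070 * 3600) = 0.138123 m^2
w = sqrt(0.138123 / 0.11)
w = 1.121 m


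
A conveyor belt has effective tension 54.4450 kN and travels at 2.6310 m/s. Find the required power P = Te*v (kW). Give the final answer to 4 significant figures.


P = Te * v = 54.4450 * 2.6310
P = 143.2 kW


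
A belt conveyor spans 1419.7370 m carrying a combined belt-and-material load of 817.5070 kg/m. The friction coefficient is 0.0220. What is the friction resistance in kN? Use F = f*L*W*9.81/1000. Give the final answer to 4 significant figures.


F = 0.0220 * 1419.7370 * 817.5070 * 9.81 / 1000
F = 250.5 kN


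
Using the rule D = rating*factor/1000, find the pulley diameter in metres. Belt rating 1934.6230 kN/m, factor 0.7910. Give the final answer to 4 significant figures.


D = 1934.6230 * 0.7910 / 1000
D = 1.530 m
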